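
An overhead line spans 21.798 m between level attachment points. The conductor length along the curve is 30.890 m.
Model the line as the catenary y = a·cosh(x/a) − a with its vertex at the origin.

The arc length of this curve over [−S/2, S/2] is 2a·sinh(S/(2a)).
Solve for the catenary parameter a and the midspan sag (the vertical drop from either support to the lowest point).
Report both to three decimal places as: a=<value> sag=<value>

a=7.285 sag=9.792

seed: a₀ = √(S³/(24(L−S))) = √(21.798³/(24·9.092)) = 6.889531
iter 1: u=1.581966  f(a)=+1.208e+00  f'(a)=-3.362e+00  a ← 6.889531 − (+1.208e+00/-3.362e+00) = 7.248834
iter 2: u=1.503552  f(a)=+1.009e-01  f'(a)=-2.821e+00  a ← 7.248834 − (+1.009e-01/-2.821e+00) = 7.284605
iter 3: u=1.496169  f(a)=+8.465e-04  f'(a)=-2.774e+00  a ← 7.284605 − (+8.465e-04/-2.774e+00) = 7.284910
iter 4: u=1.496106  f(a)=+6.066e-08  f'(a)=-2.774e+00  a ← 7.284910 − (+6.066e-08/-2.774e+00) = 7.284910
iter 5: u=1.496106  f(a)=+3.553e-15  f'(a)=-2.774e+00  a ← 7.284910 − (+3.553e-15/-2.774e+00) = 7.284910
converged: |Δa| < 1e-12 after 5 iterations
sag = a·(cosh(S/(2a)) − 1) = 7.284910·(cosh(1.496106) − 1) = 9.791914
T_max/T_min = cosh(S/(2a)) = 2.344137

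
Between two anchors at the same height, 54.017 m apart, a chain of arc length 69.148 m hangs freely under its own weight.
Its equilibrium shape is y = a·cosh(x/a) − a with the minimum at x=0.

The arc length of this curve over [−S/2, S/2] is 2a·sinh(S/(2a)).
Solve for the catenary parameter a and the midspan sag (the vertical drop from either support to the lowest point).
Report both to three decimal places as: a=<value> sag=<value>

seed: a₀ = √(S³/(24(L−S))) = √(54.017³/(24·15.131)) = 20.833213
iter 1: u=1.296415  f(a)=+1.324e+00  f'(a)=-1.712e+00  a ← 20.833213 − (+1.324e+00/-1.712e+00) = 21.606427
iter 2: u=1.250022  f(a)=+7.726e-02  f'(a)=-1.517e+00  a ← 21.606427 − (+7.726e-02/-1.517e+00) = 21.657344
iter 3: u=1.247083  f(a)=+2.993e-04  f'(a)=-1.506e+00  a ← 21.657344 − (+2.993e-04/-1.506e+00) = 21.657542
iter 4: u=1.247071  f(a)=+4.530e-09  f'(a)=-1.506e+00  a ← 21.657542 − (+4.530e-09/-1.506e+00) = 21.657542
iter 5: u=1.247071  f(a)=+0.000e+00  f'(a)=-1.506e+00  a ← 21.657542 − (+0.000e+00/-1.506e+00) = 21.657542
converged: |Δa| < 1e-12 after 5 iterations
sag = a·(cosh(S/(2a)) − 1) = 21.657542·(cosh(1.247071) − 1) = 19.139646
T_max/T_min = cosh(S/(2a)) = 1.883740

a=21.658 sag=19.140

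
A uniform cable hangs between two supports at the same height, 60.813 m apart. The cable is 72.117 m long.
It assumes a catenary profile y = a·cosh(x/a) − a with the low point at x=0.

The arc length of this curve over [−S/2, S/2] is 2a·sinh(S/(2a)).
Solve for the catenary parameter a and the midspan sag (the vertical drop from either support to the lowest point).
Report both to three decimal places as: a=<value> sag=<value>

a=29.563 sag=17.065

seed: a₀ = √(S³/(24(L−S))) = √(60.813³/(24·11.304)) = 28.792074
iter 1: u=1.056072  f(a)=+6.474e-01  f'(a)=-8.764e-01  a ← 28.792074 − (+6.474e-01/-8.764e-01) = 29.530775
iter 2: u=1.029655  f(a)=+2.575e-02  f'(a)=-8.079e-01  a ← 29.530775 − (+2.575e-02/-8.079e-01) = 29.562648
iter 3: u=1.028545  f(a)=+4.448e-05  f'(a)=-8.051e-01  a ← 29.562648 − (+4.448e-05/-8.051e-01) = 29.562704
iter 4: u=1.028543  f(a)=+1.333e-10  f'(a)=-8.051e-01  a ← 29.562704 − (+1.333e-10/-8.051e-01) = 29.562704
iter 5: u=1.028543  f(a)=+0.000e+00  f'(a)=-8.051e-01  a ← 29.562704 − (+0.000e+00/-8.051e-01) = 29.562704
converged: |Δa| < 1e-12 after 5 iterations
sag = a·(cosh(S/(2a)) − 1) = 29.562704·(cosh(1.028543) − 1) = 17.065280
T_max/T_min = cosh(S/(2a)) = 1.577257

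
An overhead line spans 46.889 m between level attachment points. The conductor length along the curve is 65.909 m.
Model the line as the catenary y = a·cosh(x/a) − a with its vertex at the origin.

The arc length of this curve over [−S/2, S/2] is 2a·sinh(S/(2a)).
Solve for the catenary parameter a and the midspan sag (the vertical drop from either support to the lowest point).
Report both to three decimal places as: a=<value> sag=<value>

a=15.868 sag=20.708

seed: a₀ = √(S³/(24(L−S))) = √(46.889³/(24·19.020)) = 15.027806
iter 1: u=1.560075  f(a)=+2.453e+00  f'(a)=-3.203e+00  a ← 15.027806 − (+2.453e+00/-3.203e+00) = 15.793656
iter 2: u=1.484425  f(a)=+2.000e-01  f'(a)=-2.701e+00  a ← 15.793656 − (+2.000e-01/-2.701e+00) = 15.867721
iter 3: u=1.477496  f(a)=+1.590e-03  f'(a)=-2.658e+00  a ← 15.867721 − (+1.590e-03/-2.658e+00) = 15.868319
iter 4: u=1.477441  f(a)=+1.023e-07  f'(a)=-2.657e+00  a ← 15.868319 − (+1.023e-07/-2.657e+00) = 15.868319
iter 5: u=1.477441  f(a)=-2.842e-14  f'(a)=-2.657e+00  a ← 15.868319 − (-2.842e-14/-2.657e+00) = 15.868319
converged: |Δa| < 1e-12 after 5 iterations
sag = a·(cosh(S/(2a)) − 1) = 15.868319·(cosh(1.477441) − 1) = 20.707665
T_max/T_min = cosh(S/(2a)) = 2.304969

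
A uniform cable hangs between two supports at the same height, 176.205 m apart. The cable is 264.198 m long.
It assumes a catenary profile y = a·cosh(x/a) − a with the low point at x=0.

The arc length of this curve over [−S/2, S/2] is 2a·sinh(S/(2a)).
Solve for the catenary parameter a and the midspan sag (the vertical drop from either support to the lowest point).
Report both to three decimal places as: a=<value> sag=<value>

a=54.343 sag=88.497

seed: a₀ = √(S³/(24(L−S))) = √(176.205³/(24·87.993)) = 50.897642
iter 1: u=1.730974  f(a)=+1.416e+01  f'(a)=-4.611e+00  a ← 50.897642 − (+1.416e+01/-4.611e+00) = 53.969336
iter 2: u=1.632455  f(a)=+1.383e+00  f'(a)=-3.750e+00  a ← 53.969336 − (+1.383e+00/-3.750e+00) = 54.338220
iter 3: u=1.621373  f(a)=+1.635e-02  f'(a)=-3.662e+00  a ← 54.338220 − (+1.635e-02/-3.662e+00) = 54.342686
iter 4: u=1.621239  f(a)=+2.345e-06  f'(a)=-3.661e+00  a ← 54.342686 − (+2.345e-06/-3.661e+00) = 54.342687
iter 5: u=1.621239  f(a)=+0.000e+00  f'(a)=-3.661e+00  a ← 54.342687 − (+0.000e+00/-3.661e+00) = 54.342687
converged: |Δa| < 1e-12 after 5 iterations
sag = a·(cosh(S/(2a)) − 1) = 54.342687·(cosh(1.621239) − 1) = 88.497340
T_max/T_min = cosh(S/(2a)) = 2.628505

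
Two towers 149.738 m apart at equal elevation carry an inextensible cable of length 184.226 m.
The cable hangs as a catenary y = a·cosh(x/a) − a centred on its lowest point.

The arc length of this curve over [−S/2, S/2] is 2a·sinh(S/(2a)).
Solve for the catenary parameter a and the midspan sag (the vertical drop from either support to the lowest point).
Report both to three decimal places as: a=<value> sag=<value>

a=65.781 sag=47.409

seed: a₀ = √(S³/(24(L−S))) = √(149.738³/(24·34.488)) = 63.688118
iter 1: u=1.175557  f(a)=+2.463e+00  f'(a)=-1.240e+00  a ← 63.688118 − (+2.463e+00/-1.240e+00) = 65.673921
iter 2: u=1.140011  f(a)=+1.199e-01  f'(a)=-1.122e+00  a ← 65.673921 − (+1.199e-01/-1.122e+00) = 65.780752
iter 3: u=1.138160  f(a)=+3.162e-04  f'(a)=-1.116e+00  a ← 65.780752 − (+3.162e-04/-1.116e+00) = 65.781036
iter 4: u=1.138155  f(a)=+2.213e-09  f'(a)=-1.116e+00  a ← 65.781036 − (+2.213e-09/-1.116e+00) = 65.781036
iter 5: u=1.138155  f(a)=+0.000e+00  f'(a)=-1.116e+00  a ← 65.781036 − (+0.000e+00/-1.116e+00) = 65.781036
converged: |Δa| < 1e-12 after 5 iterations
sag = a·(cosh(S/(2a)) − 1) = 65.781036·(cosh(1.138155) − 1) = 47.408847
T_max/T_min = cosh(S/(2a)) = 1.720707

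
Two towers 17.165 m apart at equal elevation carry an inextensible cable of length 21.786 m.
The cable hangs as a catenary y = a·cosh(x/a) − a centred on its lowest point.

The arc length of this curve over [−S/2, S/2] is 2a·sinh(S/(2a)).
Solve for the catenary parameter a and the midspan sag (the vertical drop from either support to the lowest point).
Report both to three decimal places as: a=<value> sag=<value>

seed: a₀ = √(S³/(24(L−S))) = √(17.165³/(24·4.621)) = 6.752928
iter 1: u=1.270930  f(a)=+3.879e-01  f'(a)=-1.603e+00  a ← 6.752928 − (+3.879e-01/-1.603e+00) = 6.994934
iter 2: u=1.226959  f(a)=+2.183e-02  f'(a)=-1.427e+00  a ← 6.994934 − (+2.183e-02/-1.427e+00) = 7.010229
iter 3: u=1.224282  f(a)=+7.823e-05  f'(a)=-1.417e+00  a ← 7.010229 − (+7.823e-05/-1.417e+00) = 7.010284
iter 4: u=1.224273  f(a)=+1.013e-09  f'(a)=-1.417e+00  a ← 7.010284 − (+1.013e-09/-1.417e+00) = 7.010284
iter 5: u=1.224273  f(a)=+0.000e+00  f'(a)=-1.417e+00  a ← 7.010284 − (+0.000e+00/-1.417e+00) = 7.010284
converged: |Δa| < 1e-12 after 5 iterations
sag = a·(cosh(S/(2a)) − 1) = 7.010284·(cosh(1.224273) − 1) = 5.943539
T_max/T_min = cosh(S/(2a)) = 1.847831

a=7.010 sag=5.944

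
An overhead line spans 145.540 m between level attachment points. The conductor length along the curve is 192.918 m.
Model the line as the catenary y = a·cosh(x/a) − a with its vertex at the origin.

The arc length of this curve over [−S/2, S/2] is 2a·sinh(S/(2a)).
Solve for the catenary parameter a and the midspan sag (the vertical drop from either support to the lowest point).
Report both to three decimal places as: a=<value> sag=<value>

seed: a₀ = √(S³/(24(L−S))) = √(145.540³/(24·47.378)) = 52.069040
iter 1: u=1.397568  f(a)=+4.848e+00  f'(a)=-2.201e+00  a ← 52.069040 − (+4.848e+00/-2.201e+00) = 54.271722
iter 2: u=1.340846  f(a)=+3.246e-01  f'(a)=-1.915e+00  a ← 54.271722 − (+3.246e-01/-1.915e+00) = 54.441208
iter 3: u=1.336671  f(a)=+1.686e-03  f'(a)=-1.895e+00  a ← 54.441208 − (+1.686e-03/-1.895e+00) = 54.442097
iter 4: u=1.336649  f(a)=+4.602e-08  f'(a)=-1.895e+00  a ← 54.442097 − (+4.602e-08/-1.895e+00) = 54.442097
iter 5: u=1.336649  f(a)=+2.842e-14  f'(a)=-1.895e+00  a ← 54.442097 − (+2.842e-14/-1.895e+00) = 54.442097
converged: |Δa| < 1e-12 after 5 iterations
sag = a·(cosh(S/(2a)) − 1) = 54.442097·(cosh(1.336649) − 1) = 56.320174
T_max/T_min = cosh(S/(2a)) = 2.034497

a=54.442 sag=56.320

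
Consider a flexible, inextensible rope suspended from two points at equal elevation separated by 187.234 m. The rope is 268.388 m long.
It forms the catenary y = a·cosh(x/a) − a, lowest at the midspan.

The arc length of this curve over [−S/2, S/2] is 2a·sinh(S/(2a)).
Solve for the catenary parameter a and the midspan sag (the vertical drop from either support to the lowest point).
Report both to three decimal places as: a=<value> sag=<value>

seed: a₀ = √(S³/(24(L−S))) = √(187.234³/(24·81.154)) = 58.051906
iter 1: u=1.612643  f(a)=+1.123e+01  f'(a)=-3.594e+00  a ← 58.051906 − (+1.123e+01/-3.594e+00) = 61.176669
iter 2: u=1.530273  f(a)=+9.705e-01  f'(a)=-2.997e+00  a ← 61.176669 − (+9.705e-01/-2.997e+00) = 61.500452
iter 3: u=1.522216  f(a)=+8.762e-03  f'(a)=-2.943e+00  a ← 61.500452 − (+8.762e-03/-2.943e+00) = 61.503429
iter 4: u=1.522143  f(a)=+7.285e-07  f'(a)=-2.943e+00  a ← 61.503429 − (+7.285e-07/-2.943e+00) = 61.503429
iter 5: u=1.522143  f(a)=-5.684e-14  f'(a)=-2.943e+00  a ← 61.503429 − (-5.684e-14/-2.943e+00) = 61.503429
converged: |Δa| < 1e-12 after 5 iterations
sag = a·(cosh(S/(2a)) − 1) = 61.503429·(cosh(1.522143) − 1) = 86.113309
T_max/T_min = cosh(S/(2a)) = 2.400138

a=61.503 sag=86.113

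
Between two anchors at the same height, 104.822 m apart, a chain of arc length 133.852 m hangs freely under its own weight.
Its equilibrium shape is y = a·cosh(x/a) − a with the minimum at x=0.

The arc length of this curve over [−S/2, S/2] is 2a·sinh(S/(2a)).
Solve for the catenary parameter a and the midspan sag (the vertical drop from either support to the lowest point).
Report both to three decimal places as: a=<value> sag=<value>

seed: a₀ = √(S³/(24(L−S))) = √(104.822³/(24·29.030)) = 40.658329
iter 1: u=1.289059  f(a)=+2.510e+00  f'(a)=-1.680e+00  a ← 40.658329 − (+2.510e+00/-1.680e+00) = 42.152297
iter 2: u=1.243372  f(a)=+1.450e-01  f'(a)=-1.491e+00  a ← 42.152297 − (+1.450e-01/-1.491e+00) = 42.249526
iter 3: u=1.240511  f(a)=+5.492e-04  f'(a)=-1.480e+00  a ← 42.249526 − (+5.492e-04/-1.480e+00) = 42.249897
iter 4: u=1.240500  f(a)=+7.949e-09  f'(a)=-1.480e+00  a ← 42.249897 − (+7.949e-09/-1.480e+00) = 42.249897
iter 5: u=1.240500  f(a)=-2.842e-14  f'(a)=-1.480e+00  a ← 42.249897 − (-2.842e-14/-1.480e+00) = 42.249897
converged: |Δa| < 1e-12 after 5 iterations
sag = a·(cosh(S/(2a)) − 1) = 42.249897·(cosh(1.240500) − 1) = 36.896444
T_max/T_min = cosh(S/(2a)) = 1.873291

a=42.250 sag=36.896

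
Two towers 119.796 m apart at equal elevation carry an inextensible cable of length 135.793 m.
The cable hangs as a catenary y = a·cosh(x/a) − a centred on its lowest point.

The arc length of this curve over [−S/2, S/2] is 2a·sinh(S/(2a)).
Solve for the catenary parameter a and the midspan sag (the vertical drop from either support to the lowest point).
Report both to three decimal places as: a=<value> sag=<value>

seed: a₀ = √(S³/(24(L−S))) = √(119.796³/(24·15.997)) = 66.917327
iter 1: u=0.895104  f(a)=+6.532e-01  f'(a)=-5.175e-01  a ← 66.917327 − (+6.532e-01/-5.175e-01) = 68.179494
iter 2: u=0.878534  f(a)=+1.894e-02  f'(a)=-4.879e-01  a ← 68.179494 − (+1.894e-02/-4.879e-01) = 68.218310
iter 3: u=0.878034  f(a)=+1.697e-05  f'(a)=-4.870e-01  a ← 68.218310 − (+1.697e-05/-4.870e-01) = 68.218345
iter 4: u=0.878034  f(a)=+1.367e-11  f'(a)=-4.870e-01  a ← 68.218345 − (+1.367e-11/-4.870e-01) = 68.218345
converged: |Δa| < 1e-12 after 4 iterations
sag = a·(cosh(S/(2a)) − 1) = 68.218345·(cosh(0.878034) − 1) = 28.029654
T_max/T_min = cosh(S/(2a)) = 1.410881

a=68.218 sag=28.030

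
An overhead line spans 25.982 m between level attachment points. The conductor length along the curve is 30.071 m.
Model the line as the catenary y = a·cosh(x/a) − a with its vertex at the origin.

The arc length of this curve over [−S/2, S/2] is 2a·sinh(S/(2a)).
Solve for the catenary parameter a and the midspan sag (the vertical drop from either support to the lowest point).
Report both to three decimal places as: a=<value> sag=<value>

seed: a₀ = √(S³/(24(L−S))) = √(25.982³/(24·4.089)) = 13.368870
iter 1: u=0.971735  f(a)=+1.975e-01  f'(a)=-6.715e-01  a ← 13.368870 − (+1.975e-01/-6.715e-01) = 13.662934
iter 2: u=0.950821  f(a)=+6.703e-03  f'(a)=-6.266e-01  a ← 13.662934 − (+6.703e-03/-6.266e-01) = 13.673631
iter 3: u=0.950077  f(a)=+8.325e-06  f'(a)=-6.250e-01  a ← 13.673631 − (+8.325e-06/-6.250e-01) = 13.673645
iter 4: u=0.950076  f(a)=+1.288e-11  f'(a)=-6.250e-01  a ← 13.673645 − (+1.288e-11/-6.250e-01) = 13.673645
iter 5: u=0.950076  f(a)=-3.553e-15  f'(a)=-6.250e-01  a ← 13.673645 − (-3.553e-15/-6.250e-01) = 13.673645
converged: |Δa| < 1e-12 after 5 iterations
sag = a·(cosh(S/(2a)) − 1) = 13.673645·(cosh(0.950076) − 1) = 6.649613
T_max/T_min = cosh(S/(2a)) = 1.486309

a=13.674 sag=6.650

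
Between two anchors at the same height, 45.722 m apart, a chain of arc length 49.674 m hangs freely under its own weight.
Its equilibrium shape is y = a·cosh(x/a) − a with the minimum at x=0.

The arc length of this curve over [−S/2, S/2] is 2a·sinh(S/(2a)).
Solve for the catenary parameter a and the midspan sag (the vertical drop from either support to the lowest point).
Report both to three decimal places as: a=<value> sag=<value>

seed: a₀ = √(S³/(24(L−S))) = √(45.722³/(24·3.952)) = 31.744884
iter 1: u=0.720148  f(a)=+1.038e-01  f'(a)=-2.621e-01  a ← 31.744884 − (+1.038e-01/-2.621e-01) = 32.140675
iter 2: u=0.711279  f(a)=+1.972e-03  f'(a)=-2.523e-01  a ← 32.140675 − (+1.972e-03/-2.523e-01) = 32.148493
iter 3: u=0.711106  f(a)=+7.433e-07  f'(a)=-2.521e-01  a ← 32.148493 − (+7.433e-07/-2.521e-01) = 32.148496
iter 4: u=0.711106  f(a)=+1.066e-13  f'(a)=-2.521e-01  a ← 32.148496 − (+1.066e-13/-2.521e-01) = 32.148496
converged: |Δa| < 1e-12 after 4 iterations
sag = a·(cosh(S/(2a)) − 1) = 32.148496·(cosh(0.711106) − 1) = 8.476648
T_max/T_min = cosh(S/(2a)) = 1.263672

a=32.148 sag=8.477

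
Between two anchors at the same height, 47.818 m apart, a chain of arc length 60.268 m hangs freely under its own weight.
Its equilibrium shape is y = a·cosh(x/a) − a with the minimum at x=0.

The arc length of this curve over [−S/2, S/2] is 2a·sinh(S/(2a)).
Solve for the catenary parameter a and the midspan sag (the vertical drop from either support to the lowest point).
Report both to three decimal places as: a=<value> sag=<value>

a=19.836 sag=16.241

seed: a₀ = √(S³/(24(L−S))) = √(47.818³/(24·12.450)) = 19.129200
iter 1: u=1.249869  f(a)=+1.009e+00  f'(a)=-1.517e+00  a ← 19.129200 − (+1.009e+00/-1.517e+00) = 19.794737
iter 2: u=1.207846  f(a)=+5.507e-02  f'(a)=-1.355e+00  a ← 19.794737 − (+5.507e-02/-1.355e+00) = 19.835372
iter 3: u=1.205372  f(a)=+1.849e-04  f'(a)=-1.346e+00  a ← 19.835372 − (+1.849e-04/-1.346e+00) = 19.835509
iter 4: u=1.205364  f(a)=+2.098e-09  f'(a)=-1.346e+00  a ← 19.835509 − (+2.098e-09/-1.346e+00) = 19.835509
iter 5: u=1.205364  f(a)=+0.000e+00  f'(a)=-1.346e+00  a ← 19.835509 − (+0.000e+00/-1.346e+00) = 19.835509
converged: |Δa| < 1e-12 after 5 iterations
sag = a·(cosh(S/(2a)) − 1) = 19.835509·(cosh(1.205364) − 1) = 16.240873
T_max/T_min = cosh(S/(2a)) = 1.818778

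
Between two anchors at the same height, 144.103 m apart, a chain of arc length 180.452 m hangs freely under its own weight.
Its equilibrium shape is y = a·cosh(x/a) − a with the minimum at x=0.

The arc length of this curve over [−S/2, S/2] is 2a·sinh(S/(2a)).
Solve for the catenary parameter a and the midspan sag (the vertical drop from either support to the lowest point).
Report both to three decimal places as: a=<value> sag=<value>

a=60.666 sag=48.059

seed: a₀ = √(S³/(24(L−S))) = √(144.103³/(24·36.349)) = 58.567634
iter 1: u=1.230227  f(a)=+2.852e+00  f'(a)=-1.440e+00  a ← 58.567634 − (+2.852e+00/-1.440e+00) = 60.548689
iter 2: u=1.189976  f(a)=+1.511e-01  f'(a)=-1.291e+00  a ← 60.548689 − (+1.511e-01/-1.291e+00) = 60.665747
iter 3: u=1.187680  f(a)=+4.766e-04  f'(a)=-1.283e+00  a ← 60.665747 − (+4.766e-04/-1.283e+00) = 60.666119
iter 4: u=1.187673  f(a)=+4.775e-09  f'(a)=-1.283e+00  a ← 60.666119 − (+4.775e-09/-1.283e+00) = 60.666119
iter 5: u=1.187673  f(a)=-2.842e-14  f'(a)=-1.283e+00  a ← 60.666119 − (-2.842e-14/-1.283e+00) = 60.666119
converged: |Δa| < 1e-12 after 5 iterations
sag = a·(cosh(S/(2a)) − 1) = 60.666119·(cosh(1.187673) − 1) = 48.058805
T_max/T_min = cosh(S/(2a)) = 1.792185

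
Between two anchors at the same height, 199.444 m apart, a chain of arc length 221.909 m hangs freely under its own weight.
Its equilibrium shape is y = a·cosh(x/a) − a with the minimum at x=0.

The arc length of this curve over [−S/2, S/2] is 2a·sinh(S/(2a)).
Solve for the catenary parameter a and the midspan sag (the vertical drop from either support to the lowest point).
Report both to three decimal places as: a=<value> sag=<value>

seed: a₀ = √(S³/(24(L−S))) = √(199.444³/(24·22.465)) = 121.303304
iter 1: u=0.822088  f(a)=+7.715e-01  f'(a)=-3.960e-01  a ← 121.303304 − (+7.715e-01/-3.960e-01) = 123.251237
iter 2: u=0.809095  f(a)=+1.898e-02  f'(a)=-3.768e-01  a ← 123.251237 − (+1.898e-02/-3.768e-01) = 123.301600
iter 3: u=0.808765  f(a)=+1.212e-05  f'(a)=-3.763e-01  a ← 123.301600 − (+1.212e-05/-3.763e-01) = 123.301632
iter 4: u=0.808765  f(a)=+4.917e-12  f'(a)=-3.763e-01  a ← 123.301632 − (+4.917e-12/-3.763e-01) = 123.301632
converged: |Δa| < 1e-12 after 4 iterations
sag = a·(cosh(S/(2a)) − 1) = 123.301632·(cosh(0.808765) − 1) = 42.572397
T_max/T_min = cosh(S/(2a)) = 1.345270

a=123.302 sag=42.572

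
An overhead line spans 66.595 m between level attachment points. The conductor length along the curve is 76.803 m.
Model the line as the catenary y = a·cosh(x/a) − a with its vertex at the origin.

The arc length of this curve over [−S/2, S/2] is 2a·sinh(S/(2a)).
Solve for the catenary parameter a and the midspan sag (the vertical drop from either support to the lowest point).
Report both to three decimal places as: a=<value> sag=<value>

seed: a₀ = √(S³/(24(L−S))) = √(66.595³/(24·10.208)) = 34.720541
iter 1: u=0.959014  f(a)=+4.798e-01  f'(a)=-6.439e-01  a ← 34.720541 − (+4.798e-01/-6.439e-01) = 35.465741
iter 2: u=0.938864  f(a)=+1.588e-02  f'(a)=-6.019e-01  a ← 35.465741 − (+1.588e-02/-6.019e-01) = 35.492128
iter 3: u=0.938166  f(a)=+1.872e-05  f'(a)=-6.005e-01  a ← 35.492128 − (+1.872e-05/-6.005e-01) = 35.492159
iter 4: u=0.938165  f(a)=+2.609e-11  f'(a)=-6.005e-01  a ← 35.492159 − (+2.609e-11/-6.005e-01) = 35.492159
iter 5: u=0.938165  f(a)=+0.000e+00  f'(a)=-6.005e-01  a ← 35.492159 − (+0.000e+00/-6.005e-01) = 35.492159
converged: |Δa| < 1e-12 after 5 iterations
sag = a·(cosh(S/(2a)) − 1) = 35.492159·(cosh(0.938165) − 1) = 16.799031
T_max/T_min = cosh(S/(2a)) = 1.473317

a=35.492 sag=16.799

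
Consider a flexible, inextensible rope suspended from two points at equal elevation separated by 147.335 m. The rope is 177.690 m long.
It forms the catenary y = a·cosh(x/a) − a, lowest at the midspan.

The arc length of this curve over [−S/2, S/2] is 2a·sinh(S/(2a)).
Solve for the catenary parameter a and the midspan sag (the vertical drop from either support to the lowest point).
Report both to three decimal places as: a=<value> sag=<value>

a=68.215 sag=43.797

seed: a₀ = √(S³/(24(L−S))) = √(147.335³/(24·30.355)) = 66.257974
iter 1: u=1.111828  f(a)=+1.932e+00  f'(a)=-1.035e+00  a ← 66.257974 − (+1.932e+00/-1.035e+00) = 68.125626
iter 2: u=1.081348  f(a)=+8.472e-02  f'(a)=-9.457e-01  a ← 68.125626 − (+8.472e-02/-9.457e-01) = 68.215204
iter 3: u=1.079928  f(a)=+1.794e-04  f'(a)=-9.417e-01  a ← 68.215204 − (+1.794e-04/-9.417e-01) = 68.215394
iter 4: u=1.079925  f(a)=+8.077e-10  f'(a)=-9.417e-01  a ← 68.215394 − (+8.077e-10/-9.417e-01) = 68.215394
iter 5: u=1.079925  f(a)=-2.842e-14  f'(a)=-9.417e-01  a ← 68.215394 − (-2.842e-14/-9.417e-01) = 68.215394
converged: |Δa| < 1e-12 after 5 iterations
sag = a·(cosh(S/(2a)) − 1) = 68.215394·(cosh(1.079925) − 1) = 43.796989
T_max/T_min = cosh(S/(2a)) = 1.642040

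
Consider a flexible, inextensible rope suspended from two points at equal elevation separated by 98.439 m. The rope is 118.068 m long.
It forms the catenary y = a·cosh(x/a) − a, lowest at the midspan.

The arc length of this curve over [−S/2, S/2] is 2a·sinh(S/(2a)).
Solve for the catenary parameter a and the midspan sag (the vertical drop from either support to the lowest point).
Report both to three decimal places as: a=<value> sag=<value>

a=46.287 sag=28.730

seed: a₀ = √(S³/(24(L−S))) = √(98.439³/(24·19.629)) = 44.998297
iter 1: u=1.093808  f(a)=+1.208e+00  f'(a)=-9.814e-01  a ← 44.998297 − (+1.208e+00/-9.814e-01) = 46.229464
iter 2: u=1.064678  f(a)=+5.136e-02  f'(a)=-8.995e-01  a ← 46.229464 − (+5.136e-02/-8.995e-01) = 46.286562
iter 3: u=1.063365  f(a)=+1.019e-04  f'(a)=-8.960e-01  a ← 46.286562 − (+1.019e-04/-8.960e-01) = 46.286676
iter 4: u=1.063362  f(a)=+4.033e-10  f'(a)=-8.960e-01  a ← 46.286676 − (+4.033e-10/-8.960e-01) = 46.286676
iter 5: u=1.063362  f(a)=+0.000e+00  f'(a)=-8.960e-01  a ← 46.286676 − (+0.000e+00/-8.960e-01) = 46.286676
converged: |Δa| < 1e-12 after 5 iterations
sag = a·(cosh(S/(2a)) − 1) = 46.286676·(cosh(1.063362) − 1) = 28.729786
T_max/T_min = cosh(S/(2a)) = 1.620692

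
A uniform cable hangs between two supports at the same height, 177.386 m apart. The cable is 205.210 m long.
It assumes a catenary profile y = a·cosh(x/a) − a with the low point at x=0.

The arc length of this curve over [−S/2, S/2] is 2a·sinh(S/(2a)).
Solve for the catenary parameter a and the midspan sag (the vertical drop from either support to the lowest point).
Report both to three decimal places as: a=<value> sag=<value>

a=93.502 sag=45.316

seed: a₀ = √(S³/(24(L−S))) = √(177.386³/(24·27.824)) = 91.424713
iter 1: u=0.970121  f(a)=+1.339e+00  f'(a)=-6.679e-01  a ← 91.424713 − (+1.339e+00/-6.679e-01) = 93.429493
iter 2: u=0.949304  f(a)=+4.531e-02  f'(a)=-6.234e-01  a ← 93.429493 − (+4.531e-02/-6.234e-01) = 93.502175
iter 3: u=0.948566  f(a)=+5.591e-05  f'(a)=-6.219e-01  a ← 93.502175 − (+5.591e-05/-6.219e-01) = 93.502265
iter 4: u=0.948565  f(a)=+8.535e-11  f'(a)=-6.219e-01  a ← 93.502265 − (+8.535e-11/-6.219e-01) = 93.502265
iter 5: u=0.948565  f(a)=+2.842e-14  f'(a)=-6.219e-01  a ← 93.502265 − (+2.842e-14/-6.219e-01) = 93.502265
converged: |Δa| < 1e-12 after 5 iterations
sag = a·(cosh(S/(2a)) − 1) = 93.502265·(cosh(0.948565) − 1) = 45.315816
T_max/T_min = cosh(S/(2a)) = 1.484649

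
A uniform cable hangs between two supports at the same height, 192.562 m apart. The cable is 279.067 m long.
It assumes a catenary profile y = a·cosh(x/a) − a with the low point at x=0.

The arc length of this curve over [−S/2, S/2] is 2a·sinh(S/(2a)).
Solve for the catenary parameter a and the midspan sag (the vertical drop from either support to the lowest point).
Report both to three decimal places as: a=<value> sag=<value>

seed: a₀ = √(S³/(24(L−S))) = √(192.562³/(24·86.505)) = 58.644820
iter 1: u=1.641765  f(a)=+1.244e+01  f'(a)=-3.826e+00  a ← 58.644820 − (+1.244e+01/-3.826e+00) = 61.895157
iter 2: u=1.555550  f(a)=+1.109e+00  f'(a)=-3.171e+00  a ← 61.895157 − (+1.109e+00/-3.171e+00) = 62.244744
iter 3: u=1.546813  f(a)=+1.072e-02  f'(a)=-3.110e+00  a ← 62.244744 − (+1.072e-02/-3.110e+00) = 62.248190
iter 4: u=1.546728  f(a)=+1.023e-06  f'(a)=-3.110e+00  a ← 62.248190 − (+1.023e-06/-3.110e+00) = 62.248191
iter 5: u=1.546728  f(a)=-5.684e-14  f'(a)=-3.110e+00  a ← 62.248191 − (-5.684e-14/-3.110e+00) = 62.248191
converged: |Δa| < 1e-12 after 5 iterations
sag = a·(cosh(S/(2a)) − 1) = 62.248191·(cosh(1.546728) − 1) = 90.540666
T_max/T_min = cosh(S/(2a)) = 2.454511

a=62.248 sag=90.541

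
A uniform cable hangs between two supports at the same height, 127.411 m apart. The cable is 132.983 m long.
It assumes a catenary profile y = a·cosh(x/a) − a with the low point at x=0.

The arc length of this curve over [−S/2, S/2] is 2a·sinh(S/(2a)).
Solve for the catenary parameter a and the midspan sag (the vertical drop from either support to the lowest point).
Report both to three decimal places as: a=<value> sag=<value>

a=125.173 sag=16.564

seed: a₀ = √(S³/(24(L−S))) = √(127.411³/(24·5.572)) = 124.365297
iter 1: u=0.512245  f(a)=+7.356e-02  f'(a)=-9.198e-02  a ← 124.365297 − (+7.356e-02/-9.198e-02) = 125.165050
iter 2: u=0.508972  f(a)=+7.156e-04  f'(a)=-9.020e-02  a ← 125.165050 − (+7.156e-04/-9.020e-02) = 125.172984
iter 3: u=0.508940  f(a)=+6.920e-08  f'(a)=-9.018e-02  a ← 125.172984 − (+6.920e-08/-9.018e-02) = 125.172985
iter 4: u=0.508940  f(a)=+2.842e-14  f'(a)=-9.018e-02  a ← 125.172985 − (+2.842e-14/-9.018e-02) = 125.172985
converged: |Δa| < 1e-12 after 4 iterations
sag = a·(cosh(S/(2a)) − 1) = 125.172985·(cosh(0.508940) − 1) = 16.564081
T_max/T_min = cosh(S/(2a)) = 1.132330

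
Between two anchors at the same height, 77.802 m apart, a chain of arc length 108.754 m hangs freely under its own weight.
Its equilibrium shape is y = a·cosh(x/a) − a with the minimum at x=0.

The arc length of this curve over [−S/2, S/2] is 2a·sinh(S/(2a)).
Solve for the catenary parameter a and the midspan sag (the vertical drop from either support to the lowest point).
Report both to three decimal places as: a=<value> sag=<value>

seed: a₀ = √(S³/(24(L−S))) = √(77.802³/(24·30.952)) = 25.178866
iter 1: u=1.544986  f(a)=+3.911e+00  f'(a)=-3.098e+00  a ← 25.178866 − (+3.911e+00/-3.098e+00) = 26.441454
iter 2: u=1.471213  f(a)=+3.134e-01  f'(a)=-2.619e+00  a ← 26.441454 − (+3.134e-01/-2.619e+00) = 26.561113
iter 3: u=1.464585  f(a)=+2.401e-03  f'(a)=-2.579e+00  a ← 26.561113 − (+2.401e-03/-2.579e+00) = 26.562044
iter 4: u=1.464533  f(a)=+1.432e-07  f'(a)=-2.579e+00  a ← 26.562044 − (+1.432e-07/-2.579e+00) = 26.562044
iter 5: u=1.464533  f(a)=+0.000e+00  f'(a)=-2.579e+00  a ← 26.562044 − (+0.000e+00/-2.579e+00) = 26.562044
converged: |Δa| < 1e-12 after 5 iterations
sag = a·(cosh(S/(2a)) − 1) = 26.562044·(cosh(1.464533) − 1) = 33.955724
T_max/T_min = cosh(S/(2a)) = 2.278355

a=26.562 sag=33.956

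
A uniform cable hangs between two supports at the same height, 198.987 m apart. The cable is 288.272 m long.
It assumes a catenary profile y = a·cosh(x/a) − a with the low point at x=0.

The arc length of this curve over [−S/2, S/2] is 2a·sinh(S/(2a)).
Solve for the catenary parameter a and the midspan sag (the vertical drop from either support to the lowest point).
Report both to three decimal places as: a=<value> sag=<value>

a=64.359 sag=93.493

seed: a₀ = √(S³/(24(L−S))) = √(198.987³/(24·89.285)) = 60.637625
iter 1: u=1.640788  f(a)=+1.282e+01  f'(a)=-3.818e+00  a ← 60.637625 − (+1.282e+01/-3.818e+00) = 63.995159
iter 2: u=1.554704  f(a)=+1.142e+00  f'(a)=-3.165e+00  a ← 63.995159 − (+1.142e+00/-3.165e+00) = 64.355827
iter 3: u=1.545991  f(a)=+1.101e-02  f'(a)=-3.105e+00  a ← 64.355827 − (+1.101e-02/-3.105e+00) = 64.359375
iter 4: u=1.545905  f(a)=+1.046e-06  f'(a)=-3.104e+00  a ← 64.359375 − (+1.046e-06/-3.104e+00) = 64.359375
iter 5: u=1.545905  f(a)=+0.000e+00  f'(a)=-3.104e+00  a ← 64.359375 − (+0.000e+00/-3.104e+00) = 64.359375
converged: |Δa| < 1e-12 after 5 iterations
sag = a·(cosh(S/(2a)) − 1) = 64.359375·(cosh(1.545905) − 1) = 93.492821
T_max/T_min = cosh(S/(2a)) = 2.452668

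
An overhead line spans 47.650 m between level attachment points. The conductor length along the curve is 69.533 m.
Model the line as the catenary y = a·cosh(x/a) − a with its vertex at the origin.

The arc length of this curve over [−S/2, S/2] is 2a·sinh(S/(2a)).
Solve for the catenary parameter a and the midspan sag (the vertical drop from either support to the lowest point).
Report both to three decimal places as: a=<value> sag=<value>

a=15.253 sag=22.713

seed: a₀ = √(S³/(24(L−S))) = √(47.650³/(24·21.883)) = 14.352756
iter 1: u=1.659960  f(a)=+3.220e+00  f'(a)=-3.977e+00  a ← 14.352756 − (+3.220e+00/-3.977e+00) = 15.162612
iter 2: u=1.571299  f(a)=+2.927e-01  f'(a)=-3.284e+00  a ← 15.162612 − (+2.927e-01/-3.284e+00) = 15.251738
iter 3: u=1.562117  f(a)=+2.951e-03  f'(a)=-3.218e+00  a ← 15.251738 − (+2.951e-03/-3.218e+00) = 15.252655
iter 4: u=1.562023  f(a)=+3.067e-07  f'(a)=-3.217e+00  a ← 15.252655 − (+3.067e-07/-3.217e+00) = 15.252655
iter 5: u=1.562023  f(a)=+0.000e+00  f'(a)=-3.217e+00  a ← 15.252655 − (+0.000e+00/-3.217e+00) = 15.252655
converged: |Δa| < 1e-12 after 5 iterations
sag = a·(cosh(S/(2a)) − 1) = 15.252655·(cosh(1.562023) − 1) = 22.712500
T_max/T_min = cosh(S/(2a)) = 2.489085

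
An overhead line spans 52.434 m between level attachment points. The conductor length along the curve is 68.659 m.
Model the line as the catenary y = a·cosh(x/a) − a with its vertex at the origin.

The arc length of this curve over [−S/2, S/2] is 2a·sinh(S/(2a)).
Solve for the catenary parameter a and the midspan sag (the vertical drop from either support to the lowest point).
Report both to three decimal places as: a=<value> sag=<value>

a=20.077 sag=19.692

seed: a₀ = √(S³/(24(L−S))) = √(52.434³/(24·16.225)) = 19.240728
iter 1: u=1.362578  f(a)=+1.575e+00  f'(a)=-2.021e+00  a ← 19.240728 − (+1.575e+00/-2.021e+00) = 20.019748
iter 2: u=1.309557  f(a)=+1.007e-01  f'(a)=-1.770e+00  a ← 20.019748 − (+1.007e-01/-1.770e+00) = 20.076620
iter 3: u=1.305847  f(a)=+4.738e-04  f'(a)=-1.754e+00  a ← 20.076620 − (+4.738e-04/-1.754e+00) = 20.076890
iter 4: u=1.305830  f(a)=+1.060e-08  f'(a)=-1.754e+00  a ← 20.076890 − (+1.060e-08/-1.754e+00) = 20.076890
iter 5: u=1.305830  f(a)=-1.421e-14  f'(a)=-1.754e+00  a ← 20.076890 − (-1.421e-14/-1.754e+00) = 20.076890
converged: |Δa| < 1e-12 after 5 iterations
sag = a·(cosh(S/(2a)) − 1) = 20.076890·(cosh(1.305830) − 1) = 19.692396
T_max/T_min = cosh(S/(2a)) = 1.980849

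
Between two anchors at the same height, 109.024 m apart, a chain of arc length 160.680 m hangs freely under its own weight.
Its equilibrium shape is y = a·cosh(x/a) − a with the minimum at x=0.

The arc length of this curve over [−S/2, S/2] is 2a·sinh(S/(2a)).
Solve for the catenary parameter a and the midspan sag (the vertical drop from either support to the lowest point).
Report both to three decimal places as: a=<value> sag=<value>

seed: a₀ = √(S³/(24(L−S))) = √(109.024³/(24·51.656)) = 32.330853
iter 1: u=1.686067  f(a)=+7.860e+00  f'(a)=-4.201e+00  a ← 32.330853 − (+7.860e+00/-4.201e+00) = 34.201679
iter 2: u=1.593840  f(a)=+7.338e-01  f'(a)=-3.450e+00  a ← 34.201679 − (+7.338e-01/-3.450e+00) = 34.414372
iter 3: u=1.583989  f(a)=+7.852e-03  f'(a)=-3.377e+00  a ← 34.414372 − (+7.852e-03/-3.377e+00) = 34.416698
iter 4: u=1.583882  f(a)=+9.202e-07  f'(a)=-3.376e+00  a ← 34.416698 − (+9.202e-07/-3.376e+00) = 34.416698
iter 5: u=1.583882  f(a)=+5.684e-14  f'(a)=-3.376e+00  a ← 34.416698 − (+5.684e-14/-3.376e+00) = 34.416698
converged: |Δa| < 1e-12 after 5 iterations
sag = a·(cosh(S/(2a)) − 1) = 34.416698·(cosh(1.583882) − 1) = 52.984816
T_max/T_min = cosh(S/(2a)) = 2.539509

a=34.417 sag=52.985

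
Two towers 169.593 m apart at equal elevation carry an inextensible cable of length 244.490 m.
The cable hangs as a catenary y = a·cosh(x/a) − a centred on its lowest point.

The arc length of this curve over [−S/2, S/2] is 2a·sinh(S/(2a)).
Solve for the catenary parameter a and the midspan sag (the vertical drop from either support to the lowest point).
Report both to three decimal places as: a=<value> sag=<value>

a=55.243 sag=78.905

seed: a₀ = √(S³/(24(L−S))) = √(169.593³/(24·74.897)) = 52.092362
iter 1: u=1.627811  f(a)=+1.057e+01  f'(a)=-3.713e+00  a ← 52.092362 − (+1.057e+01/-3.713e+00) = 54.939629
iter 2: u=1.543449  f(a)=+9.287e-01  f'(a)=-3.087e+00  a ← 54.939629 − (+9.287e-01/-3.087e+00) = 55.240467
iter 3: u=1.535043  f(a)=+8.691e-03  f'(a)=-3.030e+00  a ← 55.240467 − (+8.691e-03/-3.030e+00) = 55.243336
iter 4: u=1.534963  f(a)=+7.767e-07  f'(a)=-3.029e+00  a ← 55.243336 − (+7.767e-07/-3.029e+00) = 55.243336
iter 5: u=1.534963  f(a)=+0.000e+00  f'(a)=-3.029e+00  a ← 55.243336 − (+0.000e+00/-3.029e+00) = 55.243336
converged: |Δa| < 1e-12 after 5 iterations
sag = a·(cosh(S/(2a)) − 1) = 55.243336·(cosh(1.534963) − 1) = 78.904590
T_max/T_min = cosh(S/(2a)) = 2.428310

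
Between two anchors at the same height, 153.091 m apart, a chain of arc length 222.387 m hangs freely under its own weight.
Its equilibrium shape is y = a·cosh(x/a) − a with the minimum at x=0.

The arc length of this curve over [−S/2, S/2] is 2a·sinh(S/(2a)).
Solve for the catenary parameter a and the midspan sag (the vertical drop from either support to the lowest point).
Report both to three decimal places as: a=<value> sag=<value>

a=49.322 sag=72.320

seed: a₀ = √(S³/(24(L−S))) = √(153.091³/(24·69.296)) = 46.447761
iter 1: u=1.647991  f(a)=+1.004e+01  f'(a)=-3.877e+00  a ← 46.447761 − (+1.004e+01/-3.877e+00) = 49.037985
iter 2: u=1.560943  f(a)=+9.012e-01  f'(a)=-3.210e+00  a ← 49.037985 − (+9.012e-01/-3.210e+00) = 49.318780
iter 3: u=1.552056  f(a)=+8.840e-03  f'(a)=-3.147e+00  a ← 49.318780 − (+8.840e-03/-3.147e+00) = 49.321589
iter 4: u=1.551967  f(a)=+8.689e-07  f'(a)=-3.146e+00  a ← 49.321589 − (+8.689e-07/-3.146e+00) = 49.321589
iter 5: u=1.551967  f(a)=-2.842e-14  f'(a)=-3.146e+00  a ← 49.321589 − (-2.842e-14/-3.146e+00) = 49.321589
converged: |Δa| < 1e-12 after 5 iterations
sag = a·(cosh(S/(2a)) − 1) = 49.321589·(cosh(1.551967) − 1) = 72.319742
T_max/T_min = cosh(S/(2a)) = 2.466290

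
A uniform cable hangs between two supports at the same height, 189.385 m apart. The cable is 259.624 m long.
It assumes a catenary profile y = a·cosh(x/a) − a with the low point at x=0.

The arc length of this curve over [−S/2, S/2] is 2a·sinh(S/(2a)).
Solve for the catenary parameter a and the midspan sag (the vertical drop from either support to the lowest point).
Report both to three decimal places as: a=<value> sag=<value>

a=66.746 sag=79.221

seed: a₀ = √(S³/(24(L−S))) = √(189.385³/(24·70.239)) = 63.478051
iter 1: u=1.491736  f(a)=+8.242e+00  f'(a)=-2.746e+00  a ← 63.478051 − (+8.242e+00/-2.746e+00) = 66.479284
iter 2: u=1.424391  f(a)=+6.206e-01  f'(a)=-2.347e+00  a ← 66.479284 − (+6.206e-01/-2.347e+00) = 66.743709
iter 3: u=1.418748  f(a)=+4.151e-03  f'(a)=-2.316e+00  a ← 66.743709 − (+4.151e-03/-2.316e+00) = 66.745502
iter 4: u=1.418710  f(a)=+1.885e-07  f'(a)=-2.315e+00  a ← 66.745502 − (+1.885e-07/-2.315e+00) = 66.745502
iter 5: u=1.418710  f(a)=+0.000e+00  f'(a)=-2.315e+00  a ← 66.745502 − (+0.000e+00/-2.315e+00) = 66.745502
converged: |Δa| < 1e-12 after 5 iterations
sag = a·(cosh(S/(2a)) − 1) = 66.745502·(cosh(1.418710) − 1) = 79.220650
T_max/T_min = cosh(S/(2a)) = 2.186906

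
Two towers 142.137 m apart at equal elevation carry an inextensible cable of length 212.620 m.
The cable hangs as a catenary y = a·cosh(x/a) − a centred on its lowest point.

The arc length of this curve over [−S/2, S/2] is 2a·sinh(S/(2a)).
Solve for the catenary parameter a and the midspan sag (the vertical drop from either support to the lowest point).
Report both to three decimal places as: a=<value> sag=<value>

a=43.972 sag=71.073

seed: a₀ = √(S³/(24(L−S))) = √(142.137³/(24·70.483)) = 41.201488
iter 1: u=1.724901  f(a)=+1.126e+01  f'(a)=-4.554e+00  a ← 41.201488 − (+1.126e+01/-4.554e+00) = 43.674145
iter 2: u=1.627244  f(a)=+1.093e+00  f'(a)=-3.709e+00  a ← 43.674145 − (+1.093e+00/-3.709e+00) = 43.968923
iter 3: u=1.616335  f(a)=+1.275e-02  f'(a)=-3.623e+00  a ← 43.968923 − (+1.275e-02/-3.623e+00) = 43.972444
iter 4: u=1.616205  f(a)=+1.780e-06  f'(a)=-3.622e+00  a ← 43.972444 − (+1.780e-06/-3.622e+00) = 43.972444
iter 5: u=1.616205  f(a)=+0.000e+00  f'(a)=-3.622e+00  a ← 43.972444 − (+0.000e+00/-3.622e+00) = 43.972444
converged: |Δa| < 1e-12 after 5 iterations
sag = a·(cosh(S/(2a)) − 1) = 43.972444·(cosh(1.616205) − 1) = 71.072729
T_max/T_min = cosh(S/(2a)) = 2.616302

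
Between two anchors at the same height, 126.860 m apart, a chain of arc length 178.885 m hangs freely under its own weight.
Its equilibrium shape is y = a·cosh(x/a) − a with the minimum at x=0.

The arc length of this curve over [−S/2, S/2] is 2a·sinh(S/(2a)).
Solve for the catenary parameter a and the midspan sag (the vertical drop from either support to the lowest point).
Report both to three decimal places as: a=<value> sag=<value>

a=42.721 sag=56.400

seed: a₀ = √(S³/(24(L−S))) = √(126.860³/(24·52.025)) = 40.436671
iter 1: u=1.568626  f(a)=+6.789e+00  f'(a)=-3.265e+00  a ← 40.436671 − (+6.789e+00/-3.265e+00) = 42.516185
iter 2: u=1.491902  f(a)=+5.588e-01  f'(a)=-2.747e+00  a ← 42.516185 − (+5.588e-01/-2.747e+00) = 42.719596
iter 3: u=1.484799  f(a)=+4.537e-03  f'(a)=-2.703e+00  a ← 42.719596 − (+4.537e-03/-2.703e+00) = 42.721275
iter 4: u=1.484740  f(a)=+3.045e-07  f'(a)=-2.703e+00  a ← 42.721275 − (+3.045e-07/-2.703e+00) = 42.721275
iter 5: u=1.484740  f(a)=-5.684e-14  f'(a)=-2.703e+00  a ← 42.721275 − (-5.684e-14/-2.703e+00) = 42.721275
converged: |Δa| < 1e-12 after 5 iterations
sag = a·(cosh(S/(2a)) − 1) = 42.721275·(cosh(1.484740) − 1) = 56.400207
T_max/T_min = cosh(S/(2a)) = 2.320190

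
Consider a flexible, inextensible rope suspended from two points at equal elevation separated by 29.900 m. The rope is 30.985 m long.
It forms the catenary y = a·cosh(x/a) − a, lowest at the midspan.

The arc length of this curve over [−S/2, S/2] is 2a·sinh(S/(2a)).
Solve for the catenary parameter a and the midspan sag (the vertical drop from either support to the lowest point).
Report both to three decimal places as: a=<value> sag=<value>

seed: a₀ = √(S³/(24(L−S))) = √(29.900³/(24·1.085)) = 32.039542
iter 1: u=0.466611  f(a)=+1.187e-02  f'(a)=-6.921e-02  a ← 32.039542 − (+1.187e-02/-6.921e-02) = 32.211080
iter 2: u=0.464126  f(a)=+9.603e-05  f'(a)=-6.810e-02  a ← 32.211080 − (+9.603e-05/-6.810e-02) = 32.212490
iter 3: u=0.464106  f(a)=+6.396e-09  f'(a)=-6.809e-02  a ← 32.212490 − (+6.396e-09/-6.809e-02) = 32.212490
iter 4: u=0.464106  f(a)=+0.000e+00  f'(a)=-6.809e-02  a ← 32.212490 − (+0.000e+00/-6.809e-02) = 32.212490
converged: |Δa| < 1e-12 after 4 iterations
sag = a·(cosh(S/(2a)) − 1) = 32.212490·(cosh(0.464106) − 1) = 3.531909
T_max/T_min = cosh(S/(2a)) = 1.109644

a=32.212 sag=3.532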